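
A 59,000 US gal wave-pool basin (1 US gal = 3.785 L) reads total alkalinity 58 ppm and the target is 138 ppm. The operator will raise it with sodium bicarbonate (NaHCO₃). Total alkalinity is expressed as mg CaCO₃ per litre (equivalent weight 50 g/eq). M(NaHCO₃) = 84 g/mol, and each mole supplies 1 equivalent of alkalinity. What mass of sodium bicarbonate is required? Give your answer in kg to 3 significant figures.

30.0 kg

Volume: 59,000 US gal × 3.785 L/gal = 223,315 L.
Alkalinity to add: (138 − 58) = 80 mg/L as CaCO₃ × 223,315 L = 17,870 g as CaCO₃.
Equivalents: 17,870 g ÷ 50 g/eq = 357.3 eq.
NaHCO₃ supplies 1 eq per mole → 357.3 mol.
Mass: 357.3 mol × 84 g/mol = 30,010 g.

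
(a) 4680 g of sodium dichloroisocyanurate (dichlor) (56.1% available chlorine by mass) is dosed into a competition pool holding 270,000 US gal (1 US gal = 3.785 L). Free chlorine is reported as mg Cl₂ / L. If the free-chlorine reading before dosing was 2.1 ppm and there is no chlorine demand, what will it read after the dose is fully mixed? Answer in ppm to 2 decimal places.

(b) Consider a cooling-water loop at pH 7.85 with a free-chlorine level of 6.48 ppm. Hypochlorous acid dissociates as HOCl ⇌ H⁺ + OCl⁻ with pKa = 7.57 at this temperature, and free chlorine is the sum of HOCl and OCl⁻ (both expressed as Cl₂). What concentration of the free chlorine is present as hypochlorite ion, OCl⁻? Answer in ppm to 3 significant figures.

(a) 4.67 ppm; (b) 4.25 ppm

(a) Volume: 270,000 US gal × 3.785 L/gal = 1,021,950 L.
(a) Available chlorine delivered: 4680 g × 0.561 = 2625 g as Cl₂.
(a) Concentration rise: 2625 g / 1,021,950 L = 2.569 mg/L = 2.57 ppm.
(a) Final FC: 2.1 + 2.57 = 4.67 ppm.

(b) [OCl⁻]/[HOCl] = 10^(pH − pKa) = 10^(7.85 − 7.57) = 10^0.28 = 1.905.
(b) Fraction as HOCl = 1 / (1 + 1.905) = 0.3442.
(b) OCl⁻ = (1 − 0.3442) × 6.48 ppm = 4.25 ppm.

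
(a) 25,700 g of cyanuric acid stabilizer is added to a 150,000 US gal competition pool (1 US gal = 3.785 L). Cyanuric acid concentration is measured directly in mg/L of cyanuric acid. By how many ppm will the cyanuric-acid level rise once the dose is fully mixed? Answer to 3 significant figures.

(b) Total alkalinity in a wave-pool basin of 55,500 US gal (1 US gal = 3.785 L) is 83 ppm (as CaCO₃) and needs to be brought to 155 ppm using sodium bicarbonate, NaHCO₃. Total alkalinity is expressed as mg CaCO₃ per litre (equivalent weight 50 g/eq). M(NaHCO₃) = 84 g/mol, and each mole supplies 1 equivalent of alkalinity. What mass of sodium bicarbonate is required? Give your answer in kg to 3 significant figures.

(a) 45.3 ppm; (b) 25.4 kg

(a) Volume: 150,000 US gal × 3.785 L/gal = 567,750 L.
(a) Rise: 25,700 g / 567,750 L × 1000 = 45.27 mg/L.

(b) Volume: 55,500 US gal × 3.785 L/gal = 210,068 L.
(b) Alkalinity to add: (155 − 83) = 72 mg/L as CaCO₃ × 210,068 L = 15,120 g as CaCO₃.
(b) Equivalents: 15,120 g ÷ 50 g/eq = 302.5 eq.
(b) NaHCO₃ supplies 1 eq per mole → 302.5 mol.
(b) Mass: 302.5 mol × 84 g/mol = 25,410 g.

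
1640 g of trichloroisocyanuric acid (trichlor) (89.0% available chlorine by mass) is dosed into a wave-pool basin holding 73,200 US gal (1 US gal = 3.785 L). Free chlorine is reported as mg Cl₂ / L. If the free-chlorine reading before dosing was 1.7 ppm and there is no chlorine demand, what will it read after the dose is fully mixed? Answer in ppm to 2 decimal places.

Volume: 73,200 US gal × 3.785 L/gal = 277,062 L.
Available chlorine delivered: 1640 g × 0.89 = 1460 g as Cl₂.
Concentration rise: 1460 g / 277,062 L = 5.268 mg/L = 5.27 ppm.
Final FC: 1.7 + 5.27 = 6.97 ppm.

6.97 ppm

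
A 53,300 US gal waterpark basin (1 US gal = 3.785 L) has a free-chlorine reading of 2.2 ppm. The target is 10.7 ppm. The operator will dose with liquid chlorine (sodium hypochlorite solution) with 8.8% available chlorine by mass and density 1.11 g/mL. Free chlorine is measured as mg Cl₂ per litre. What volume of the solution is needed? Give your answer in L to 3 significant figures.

17.6 L

Volume: 53,300 US gal × 3.785 L/gal = 201,740 L.
Chlorine deficit: 10.7 − 2.2 = 8.5 ppm = 8.5 mg/L as Cl₂.
Cl₂ equivalent needed: 8.5 mg/L × 201,740 L = 1,715,000 mg = 1715 g.
Product at 8.8% available chlorine: 1715 / 0.088 = 19,490 g.
Volume at density 1.11 g/mL: 19,490 g ÷ 1.11 g/mL = 17,560 mL.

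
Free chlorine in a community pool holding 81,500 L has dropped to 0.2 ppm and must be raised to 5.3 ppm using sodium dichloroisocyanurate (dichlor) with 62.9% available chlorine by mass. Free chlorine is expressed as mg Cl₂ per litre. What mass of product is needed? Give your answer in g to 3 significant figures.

661 g

Chlorine deficit: 5.3 − 0.2 = 5.1 ppm = 5.1 mg/L as Cl₂.
Cl₂ equivalent needed: 5.1 mg/L × 81,500 L = 415,600 mg = 415.6 g.
Product at 62.9% available chlorine: 415.6 / 0.629 = 660.8 g.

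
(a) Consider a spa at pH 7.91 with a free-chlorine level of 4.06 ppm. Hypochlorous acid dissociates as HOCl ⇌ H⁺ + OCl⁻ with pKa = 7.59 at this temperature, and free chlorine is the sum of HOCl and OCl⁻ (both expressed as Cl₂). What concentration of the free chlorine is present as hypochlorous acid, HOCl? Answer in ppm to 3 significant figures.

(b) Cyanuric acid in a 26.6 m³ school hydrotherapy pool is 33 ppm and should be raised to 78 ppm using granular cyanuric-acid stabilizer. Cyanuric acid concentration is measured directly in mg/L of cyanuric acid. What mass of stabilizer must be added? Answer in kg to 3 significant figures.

(a) [OCl⁻]/[HOCl] = 10^(pH − pKa) = 10^(7.91 − 7.59) = 10^0.32 = 2.089.
(a) Fraction as HOCl = 1 / (1 + 2.089) = 0.3237.
(a) HOCl = 0.3237 × 4.06 ppm = 1.314 ppm.

(b) Volume: 26.6 m³ = 26,600 L.
(b) CYA to add: (78 − 33) = 45 mg/L × 26,600 L = 1197 g cyanuric acid.

(a) 1.31 ppm; (b) 1.20 kg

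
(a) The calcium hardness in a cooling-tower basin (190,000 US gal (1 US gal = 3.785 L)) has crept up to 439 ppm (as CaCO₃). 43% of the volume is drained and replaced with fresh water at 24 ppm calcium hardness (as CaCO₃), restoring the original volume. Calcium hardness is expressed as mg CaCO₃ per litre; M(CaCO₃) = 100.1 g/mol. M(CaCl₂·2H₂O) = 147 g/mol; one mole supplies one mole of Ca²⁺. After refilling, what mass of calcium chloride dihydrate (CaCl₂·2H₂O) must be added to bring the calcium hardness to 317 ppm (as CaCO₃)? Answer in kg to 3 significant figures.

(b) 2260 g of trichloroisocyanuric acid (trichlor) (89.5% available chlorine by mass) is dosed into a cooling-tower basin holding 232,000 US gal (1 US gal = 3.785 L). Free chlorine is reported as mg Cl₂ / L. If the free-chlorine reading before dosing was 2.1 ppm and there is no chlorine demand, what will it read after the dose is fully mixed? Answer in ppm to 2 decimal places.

(a) 59.6 kg; (b) 4.40 ppm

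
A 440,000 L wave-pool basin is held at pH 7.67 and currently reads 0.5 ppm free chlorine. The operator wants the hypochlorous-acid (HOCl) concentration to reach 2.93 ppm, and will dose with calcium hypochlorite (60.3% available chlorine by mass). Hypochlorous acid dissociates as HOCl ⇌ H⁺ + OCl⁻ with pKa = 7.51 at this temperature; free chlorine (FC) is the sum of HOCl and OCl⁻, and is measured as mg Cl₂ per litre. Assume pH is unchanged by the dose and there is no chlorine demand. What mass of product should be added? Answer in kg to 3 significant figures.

4.86 kg

[OCl⁻]/[HOCl] = 10^(pH − pKa) = 10^(7.67 − 7.51) = 1.445; fraction as HOCl = 1/(1 + 1.445) = 0.4089.
Free chlorine required for 2.93 ppm HOCl: 2.93 / 0.4089 = 7.165 ppm.
FC to add: 7.165 − 0.5 = 6.665 mg/L as Cl₂.
Cl₂ equivalent: 6.665 mg/L × 440,000 L = 2933 g.
Product at 60.3% available Cl: 2933 / 0.603 = 4863 g.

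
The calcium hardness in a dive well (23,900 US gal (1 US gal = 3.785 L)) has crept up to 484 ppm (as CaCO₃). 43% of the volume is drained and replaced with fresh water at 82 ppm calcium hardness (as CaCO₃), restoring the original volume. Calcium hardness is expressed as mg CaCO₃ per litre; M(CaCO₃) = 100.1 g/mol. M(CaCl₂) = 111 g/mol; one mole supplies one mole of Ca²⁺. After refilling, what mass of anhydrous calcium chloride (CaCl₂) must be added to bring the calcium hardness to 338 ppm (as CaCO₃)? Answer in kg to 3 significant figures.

Volume: 23,900 US gal × 3.785 L/gal = 90,462 L.
After draining 43% and refilling: 484 × 0.57 + 82 × 0.43 = 311.14 ppm.
Deficit to target: 338 − 311.14 = 26.86 mg/L.
As CaCO₃: 26.86 mg/L × 90,462 L = 2430 g; ÷ 100.1 = 24.27 mol Ca²⁺.
Mass: 24.27 × 111 = 2694 g.

2.69 kg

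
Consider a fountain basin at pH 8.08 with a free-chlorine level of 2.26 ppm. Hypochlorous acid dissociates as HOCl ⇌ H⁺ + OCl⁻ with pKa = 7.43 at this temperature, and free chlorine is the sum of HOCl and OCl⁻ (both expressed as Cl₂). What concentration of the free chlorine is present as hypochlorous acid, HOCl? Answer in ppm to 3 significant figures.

0.413 ppm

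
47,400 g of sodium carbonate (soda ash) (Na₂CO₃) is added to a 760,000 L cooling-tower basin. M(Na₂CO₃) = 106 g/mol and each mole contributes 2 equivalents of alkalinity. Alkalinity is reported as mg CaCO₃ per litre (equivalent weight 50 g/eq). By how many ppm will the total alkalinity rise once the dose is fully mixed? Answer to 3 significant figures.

Moles of Na₂CO₃: 47,400 g ÷ 106 g/mol = 447.2 mol → 894.3 eq of alkalinity.
As CaCO₃: 894.3 eq × 50 g/eq = 44,720 g.
Rise: 44,720 g / 760,000 L × 1000 = 58.84 mg/L.

58.8 ppm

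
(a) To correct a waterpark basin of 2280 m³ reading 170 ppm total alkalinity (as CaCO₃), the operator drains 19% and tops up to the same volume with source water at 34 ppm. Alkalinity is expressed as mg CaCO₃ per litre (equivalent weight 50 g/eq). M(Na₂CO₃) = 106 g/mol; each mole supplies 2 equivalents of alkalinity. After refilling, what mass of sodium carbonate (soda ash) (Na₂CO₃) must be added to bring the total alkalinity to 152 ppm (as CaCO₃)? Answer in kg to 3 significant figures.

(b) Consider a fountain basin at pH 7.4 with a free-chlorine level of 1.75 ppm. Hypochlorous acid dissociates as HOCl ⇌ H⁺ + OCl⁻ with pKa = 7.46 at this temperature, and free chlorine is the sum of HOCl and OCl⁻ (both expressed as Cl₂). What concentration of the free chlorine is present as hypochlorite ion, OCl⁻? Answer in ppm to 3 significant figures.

(a) Volume: 2280 m³ = 2,280,000 L.
(a) After draining 19% and refilling: 170 × 0.81 + 34 × 0.19 = 144.16 ppm.
(a) Deficit to target: 152 − 144.16 = 7.84 mg/L.
(a) As CaCO₃: 7.84 mg/L × 2,280,000 L = 17,880 g; ÷ 50 g/eq ÷ 2 = 178.8 mol Na₂CO₃.
(a) Mass: 178.8 × 106 = 18,950 g.

(b) [OCl⁻]/[HOCl] = 10^(pH − pKa) = 10^(7.4 − 7.46) = 10^-0.06 = 0.871.
(b) Fraction as HOCl = 1 / (1 + 0.871) = 0.5345.
(b) OCl⁻ = (1 − 0.5345) × 1.75 ppm = 0.8147 ppm.

(a) 18.9 kg; (b) 0.815 ppm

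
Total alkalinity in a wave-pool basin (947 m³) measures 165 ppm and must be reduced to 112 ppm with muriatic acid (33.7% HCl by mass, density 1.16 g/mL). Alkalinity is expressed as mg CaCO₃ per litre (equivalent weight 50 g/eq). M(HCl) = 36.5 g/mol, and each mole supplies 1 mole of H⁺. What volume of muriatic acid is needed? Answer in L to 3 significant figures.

93.7 L

Volume: 947 m³ = 947,000 L.
Alkalinity to neutralize: (165 − 112) = 53 mg/L as CaCO₃ × 947,000 L = 50,190 g as CaCO₃.
Equivalents of H⁺ required: 50,190 ÷ 50 g/eq = 1004 eq = 1004 mol HCl.
Mass of HCl: 1004 × 36.5 = 36,640 g.
Mass of 33.7% solution: 36,640 / 0.337 = 108,700 g.
Volume: 108,700 g ÷ 1.16 g/mL = 93,730 mL.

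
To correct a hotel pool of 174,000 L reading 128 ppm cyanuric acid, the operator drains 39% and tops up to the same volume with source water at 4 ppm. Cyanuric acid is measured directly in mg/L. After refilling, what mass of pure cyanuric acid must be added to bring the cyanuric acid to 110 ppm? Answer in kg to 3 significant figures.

5.28 kg

After draining 39% and refilling: 128 × 0.61 + 4 × 0.39 = 79.64 ppm.
Deficit to target: 110 − 79.64 = 30.36 mg/L.
Mass: 30.36 mg/L × 174,000 L = 5283 g cyanuric acid.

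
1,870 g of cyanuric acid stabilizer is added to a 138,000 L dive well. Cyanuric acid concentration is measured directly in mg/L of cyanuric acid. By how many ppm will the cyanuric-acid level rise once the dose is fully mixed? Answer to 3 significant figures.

Rise: 1,870 g / 138,000 L × 1000 = 13.55 mg/L.

13.6 ppm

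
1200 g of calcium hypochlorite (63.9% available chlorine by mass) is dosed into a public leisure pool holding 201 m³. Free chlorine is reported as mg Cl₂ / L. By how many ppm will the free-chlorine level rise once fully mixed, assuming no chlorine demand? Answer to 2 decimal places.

Volume: 201 m³ = 201,000 L.
Available chlorine delivered: 1200 g × 0.639 = 766.8 g as Cl₂.
Concentration rise: 766.8 g / 201,000 L = 3.815 mg/L = 3.81 ppm.

3.81 ppm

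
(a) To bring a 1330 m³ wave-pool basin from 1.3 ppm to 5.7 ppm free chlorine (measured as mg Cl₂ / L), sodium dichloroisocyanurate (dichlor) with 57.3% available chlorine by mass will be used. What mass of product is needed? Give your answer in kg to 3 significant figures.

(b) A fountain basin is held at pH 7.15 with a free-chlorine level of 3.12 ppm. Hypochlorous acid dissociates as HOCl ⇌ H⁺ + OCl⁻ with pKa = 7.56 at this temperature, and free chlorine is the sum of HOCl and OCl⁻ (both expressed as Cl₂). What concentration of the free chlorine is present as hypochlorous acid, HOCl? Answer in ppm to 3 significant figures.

(a) Volume: 1330 m³ = 1,330,000 L.
(a) Chlorine deficit: 5.7 − 1.3 = 4.4 ppm = 4.4 mg/L as Cl₂.
(a) Cl₂ equivalent needed: 4.4 mg/L × 1,330,000 L = 5,852,000 mg = 5852 g.
(a) Product at 57.3% available chlorine: 5852 / 0.573 = 10,210 g.

(b) [OCl⁻]/[HOCl] = 10^(pH − pKa) = 10^(7.15 − 7.56) = 10^-0.41 = 0.389.
(b) Fraction as HOCl = 1 / (1 + 0.389) = 0.7199.
(b) HOCl = 0.7199 × 3.12 ppm = 2.246 ppm.

(a) 10.2 kg; (b) 2.25 ppm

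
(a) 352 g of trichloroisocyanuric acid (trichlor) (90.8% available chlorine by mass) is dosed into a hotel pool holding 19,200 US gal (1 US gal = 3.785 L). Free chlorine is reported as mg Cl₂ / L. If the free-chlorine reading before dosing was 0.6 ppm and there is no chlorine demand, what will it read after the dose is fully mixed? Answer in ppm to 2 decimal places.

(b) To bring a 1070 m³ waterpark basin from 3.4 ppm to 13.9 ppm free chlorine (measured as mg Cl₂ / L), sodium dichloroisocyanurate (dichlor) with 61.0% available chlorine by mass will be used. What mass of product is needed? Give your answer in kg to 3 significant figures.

(a) 5.00 ppm; (b) 18.4 kg

(a) Volume: 19,200 US gal × 3.785 L/gal = 72,672 L.
(a) Available chlorine delivered: 352 g × 0.908 = 319.6 g as Cl₂.
(a) Concentration rise: 319.6 g / 72,672 L = 4.398 mg/L = 4.40 ppm.
(a) Final FC: 0.6 + 4.40 = 5.00 ppm.

(b) Volume: 1070 m³ = 1,070,000 L.
(b) Chlorine deficit: 13.9 − 3.4 = 10.5 ppm = 10.5 mg/L as Cl₂.
(b) Cl₂ equivalent needed: 10.5 mg/L × 1,070,000 L = 11,240,000 mg = 11,240 g.
(b) Product at 61.0% available chlorine: 11,240 / 0.61 = 18,420 g.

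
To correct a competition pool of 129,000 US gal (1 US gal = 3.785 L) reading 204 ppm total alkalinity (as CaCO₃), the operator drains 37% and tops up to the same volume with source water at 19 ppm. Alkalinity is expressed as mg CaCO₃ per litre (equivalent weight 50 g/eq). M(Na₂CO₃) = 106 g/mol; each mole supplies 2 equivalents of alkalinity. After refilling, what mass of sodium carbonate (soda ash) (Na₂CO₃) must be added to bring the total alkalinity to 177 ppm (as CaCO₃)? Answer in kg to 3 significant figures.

21.5 kg

Volume: 129,000 US gal × 3.785 L/gal = 488,265 L.
After draining 37% and refilling: 204 × 0.63 + 19 × 0.37 = 135.55 ppm.
Deficit to target: 177 − 135.55 = 41.45 mg/L.
As CaCO₃: 41.45 mg/L × 488,265 L = 20,240 g; ÷ 50 g/eq ÷ 2 = 202.4 mol Na₂CO₃.
Mass: 202.4 × 106 = 21,450 g.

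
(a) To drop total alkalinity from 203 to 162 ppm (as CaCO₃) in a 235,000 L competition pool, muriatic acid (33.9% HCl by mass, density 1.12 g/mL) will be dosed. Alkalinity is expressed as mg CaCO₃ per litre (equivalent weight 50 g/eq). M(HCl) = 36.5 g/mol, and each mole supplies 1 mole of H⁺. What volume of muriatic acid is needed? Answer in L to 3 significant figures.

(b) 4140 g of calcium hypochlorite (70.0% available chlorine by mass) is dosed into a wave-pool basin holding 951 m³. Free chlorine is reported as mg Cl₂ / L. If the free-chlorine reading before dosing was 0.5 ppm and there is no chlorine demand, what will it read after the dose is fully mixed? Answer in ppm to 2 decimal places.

(a) Alkalinity to neutralize: (203 − 162) = 41 mg/L as CaCO₃ × 235,000 L = 9635 g as CaCO₃.
(a) Equivalents of H⁺ required: 9635 ÷ 50 g/eq = 192.7 eq = 192.7 mol HCl.
(a) Mass of HCl: 192.7 × 36.5 = 7034 g.
(a) Mass of 33.9% solution: 7034 / 0.339 = 20,750 g.
(a) Volume: 20,750 g ÷ 1.12 g/mL = 18,520 mL.

(b) Volume: 951 m³ = 951,000 L.
(b) Available chlorine delivered: 4140 g × 0.7 = 2898 g as Cl₂.
(b) Concentration rise: 2898 g / 951,000 L = 3.047 mg/L = 3.05 ppm.
(b) Final FC: 0.5 + 3.05 = 3.55 ppm.

(a) 18.5 L; (b) 3.55 ppm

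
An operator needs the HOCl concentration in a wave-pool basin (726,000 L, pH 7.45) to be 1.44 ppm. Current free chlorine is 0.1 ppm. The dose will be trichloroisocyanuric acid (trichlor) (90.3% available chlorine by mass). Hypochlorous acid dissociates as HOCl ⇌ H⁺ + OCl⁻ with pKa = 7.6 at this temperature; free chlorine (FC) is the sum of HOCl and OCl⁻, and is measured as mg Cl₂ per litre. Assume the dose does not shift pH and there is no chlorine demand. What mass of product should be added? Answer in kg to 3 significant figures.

[OCl⁻]/[HOCl] = 10^(pH − pKa) = 10^(7.45 − 7.6) = 0.7079; fraction as HOCl = 1/(1 + 0.7079) = 0.5855.
Free chlorine required for 1.44 ppm HOCl: 1.44 / 0.5855 = 2.459 ppm.
FC to add: 2.459 − 0.1 = 2.359 mg/L as Cl₂.
Cl₂ equivalent: 2.359 mg/L × 726,000 L = 1713 g.
Product at 90.3% available Cl: 1713 / 0.903 = 1897 g.

1.90 kg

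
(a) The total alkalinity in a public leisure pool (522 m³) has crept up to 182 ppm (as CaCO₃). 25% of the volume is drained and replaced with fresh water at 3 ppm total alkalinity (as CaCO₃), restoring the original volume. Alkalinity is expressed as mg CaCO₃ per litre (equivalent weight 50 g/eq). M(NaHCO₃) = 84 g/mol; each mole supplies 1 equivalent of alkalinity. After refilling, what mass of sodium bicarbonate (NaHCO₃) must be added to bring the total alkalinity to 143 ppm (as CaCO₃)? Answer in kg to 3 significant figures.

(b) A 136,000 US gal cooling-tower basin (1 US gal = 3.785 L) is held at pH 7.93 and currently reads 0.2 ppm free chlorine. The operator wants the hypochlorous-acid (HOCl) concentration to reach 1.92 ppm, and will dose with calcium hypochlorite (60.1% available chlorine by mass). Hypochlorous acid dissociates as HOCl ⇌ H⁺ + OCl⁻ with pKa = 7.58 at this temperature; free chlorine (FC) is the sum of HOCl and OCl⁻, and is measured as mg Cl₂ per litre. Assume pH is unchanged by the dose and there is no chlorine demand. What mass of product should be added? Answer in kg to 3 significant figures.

(a) Volume: 522 m³ = 522,000 L.
(a) After draining 25% and refilling: 182 × 0.75 + 3 × 0.25 = 137.25 ppm.
(a) Deficit to target: 143 − 137.25 = 5.75 mg/L.
(a) As CaCO₃: 5.75 mg/L × 522,000 L = 3002 g; ÷ 50 g/eq ÷ 1 = 60.03 mol NaHCO₃.
(a) Mass: 60.03 × 84 = 5043 g.

(b) Volume: 136,000 US gal × 3.785 L/gal = 514,760 L.
(b) [OCl⁻]/[HOCl] = 10^(pH − pKa) = 10^(7.93 − 7.58) = 2.239; fraction as HOCl = 1/(1 + 2.239) = 0.3088.
(b) Free chlorine required for 1.92 ppm HOCl: 1.92 / 0.3088 = 6.218 ppm.
(b) FC to add: 6.218 − 0.2 = 6.018 mg/L as Cl₂.
(b) Cl₂ equivalent: 6.018 mg/L × 514,760 L = 3098 g.
(b) Product at 60.1% available Cl: 3098 / 0.601 = 5155 g.

(a) 5.04 kg; (b) 5.15 kg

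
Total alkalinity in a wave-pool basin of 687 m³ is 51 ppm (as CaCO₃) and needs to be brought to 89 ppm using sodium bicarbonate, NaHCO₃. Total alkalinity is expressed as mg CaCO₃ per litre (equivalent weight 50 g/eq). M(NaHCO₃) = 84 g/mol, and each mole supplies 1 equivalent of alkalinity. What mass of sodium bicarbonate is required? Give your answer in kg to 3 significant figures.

43.9 kg

Volume: 687 m³ = 687,000 L.
Alkalinity to add: (89 − 51) = 38 mg/L as CaCO₃ × 687,000 L = 26,110 g as CaCO₃.
Equivalents: 26,110 g ÷ 50 g/eq = 522.1 eq.
NaHCO₃ supplies 1 eq per mole → 522.1 mol.
Mass: 522.1 mol × 84 g/mol = 43,860 g.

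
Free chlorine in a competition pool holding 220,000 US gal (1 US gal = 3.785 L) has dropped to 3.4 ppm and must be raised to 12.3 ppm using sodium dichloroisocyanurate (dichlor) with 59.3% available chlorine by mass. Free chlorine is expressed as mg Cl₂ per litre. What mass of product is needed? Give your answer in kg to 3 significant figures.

12.5 kg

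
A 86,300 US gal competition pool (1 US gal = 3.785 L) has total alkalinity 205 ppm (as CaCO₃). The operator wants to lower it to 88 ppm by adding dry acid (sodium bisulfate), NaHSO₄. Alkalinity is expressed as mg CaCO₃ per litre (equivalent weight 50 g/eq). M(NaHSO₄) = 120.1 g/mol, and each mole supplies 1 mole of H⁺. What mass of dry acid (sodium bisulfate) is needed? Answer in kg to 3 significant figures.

Volume: 86,300 US gal × 3.785 L/gal = 326,646 L.
Alkalinity to neutralize: (205 − 88) = 117 mg/L as CaCO₃ × 326,646 L = 38,220 g as CaCO₃.
Equivalents of H⁺ required: 38,220 ÷ 50 g/eq = 764.4 eq = 764.4 mol NaHSO₄.
Mass of NaHSO₄: 764.4 × 120.1 = 91,800 g.

91.8 kg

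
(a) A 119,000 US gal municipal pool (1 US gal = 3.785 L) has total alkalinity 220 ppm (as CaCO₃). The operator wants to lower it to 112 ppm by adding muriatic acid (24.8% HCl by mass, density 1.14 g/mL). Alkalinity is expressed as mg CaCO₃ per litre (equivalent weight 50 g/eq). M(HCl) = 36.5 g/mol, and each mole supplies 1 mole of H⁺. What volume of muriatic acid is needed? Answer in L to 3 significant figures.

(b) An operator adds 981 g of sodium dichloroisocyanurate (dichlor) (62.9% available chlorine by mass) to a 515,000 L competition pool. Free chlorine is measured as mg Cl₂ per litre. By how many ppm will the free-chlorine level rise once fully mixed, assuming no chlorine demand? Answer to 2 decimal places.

(a) Volume: 119,000 US gal × 3.785 L/gal = 450,415 L.
(a) Alkalinity to neutralize: (220 − 112) = 108 mg/L as CaCO₃ × 450,415 L = 48,640 g as CaCO₃.
(a) Equivalents of H⁺ required: 48,640 ÷ 50 g/eq = 972.9 eq = 972.9 mol HCl.
(a) Mass of HCl: 972.9 × 36.5 = 35,510 g.
(a) Mass of 24.8% solution: 35,510 / 0.248 = 143,200 g.
(a) Volume: 143,200 g ÷ 1.14 g/mL = 125,600 mL.

(b) Available chlorine delivered: 981 g × 0.629 = 617 g as Cl₂.
(b) Concentration rise: 617 g / 515,000 L = 1.198 mg/L = 1.20 ppm.

(a) 126 L; (b) 1.20 ppm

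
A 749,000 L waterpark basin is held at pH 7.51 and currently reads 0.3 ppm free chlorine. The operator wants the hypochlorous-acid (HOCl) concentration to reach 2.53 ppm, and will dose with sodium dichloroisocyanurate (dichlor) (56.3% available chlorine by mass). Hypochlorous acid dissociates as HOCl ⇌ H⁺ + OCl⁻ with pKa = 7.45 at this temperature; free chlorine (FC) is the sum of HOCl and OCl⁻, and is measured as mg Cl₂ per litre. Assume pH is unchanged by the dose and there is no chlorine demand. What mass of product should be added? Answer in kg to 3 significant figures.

[OCl⁻]/[HOCl] = 10^(pH − pKa) = 10^(7.51 − 7.45) = 1.148; fraction as HOCl = 1/(1 + 1.148) = 0.4655.
Free chlorine required for 2.53 ppm HOCl: 2.53 / 0.4655 = 5.435 ppm.
FC to add: 5.435 − 0.3 = 5.135 mg/L as Cl₂.
Cl₂ equivalent: 5.135 mg/L × 749,000 L = 3846 g.
Product at 56.3% available Cl: 3846 / 0.563 = 6831 g.

6.83 kg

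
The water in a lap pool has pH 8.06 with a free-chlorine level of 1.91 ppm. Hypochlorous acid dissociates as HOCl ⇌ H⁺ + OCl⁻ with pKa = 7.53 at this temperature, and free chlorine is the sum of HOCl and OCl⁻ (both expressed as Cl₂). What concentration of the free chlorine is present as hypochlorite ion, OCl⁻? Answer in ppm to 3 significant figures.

[OCl⁻]/[HOCl] = 10^(pH − pKa) = 10^(8.06 − 7.53) = 10^0.53 = 3.388.
Fraction as HOCl = 1 / (1 + 3.388) = 0.2279.
OCl⁻ = (1 − 0.2279) × 1.91 ppm = 1.475 ppm.

1.47 ppm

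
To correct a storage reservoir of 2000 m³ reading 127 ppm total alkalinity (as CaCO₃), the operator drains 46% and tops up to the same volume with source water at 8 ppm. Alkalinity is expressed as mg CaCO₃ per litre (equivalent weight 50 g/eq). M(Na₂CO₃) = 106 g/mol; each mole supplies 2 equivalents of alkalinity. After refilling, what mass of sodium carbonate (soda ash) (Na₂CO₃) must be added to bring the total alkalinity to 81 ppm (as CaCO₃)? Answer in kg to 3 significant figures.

Volume: 2000 m³ = 2,000,000 L.
After draining 46% and refilling: 127 × 0.54 + 8 × 0.46 = 72.26 ppm.
Deficit to target: 81 − 72.26 = 8.74 mg/L.
As CaCO₃: 8.74 mg/L × 2,000,000 L = 17,480 g; ÷ 50 g/eq ÷ 2 = 174.8 mol Na₂CO₃.
Mass: 174.8 × 106 = 18,530 g.

18.5 kg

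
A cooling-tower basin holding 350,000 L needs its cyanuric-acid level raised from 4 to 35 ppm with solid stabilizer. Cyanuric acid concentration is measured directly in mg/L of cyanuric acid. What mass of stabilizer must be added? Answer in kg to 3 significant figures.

10.8 kg

CYA to add: (35 − 4) = 31 mg/L × 350,000 L = 10,850 g cyanuric acid.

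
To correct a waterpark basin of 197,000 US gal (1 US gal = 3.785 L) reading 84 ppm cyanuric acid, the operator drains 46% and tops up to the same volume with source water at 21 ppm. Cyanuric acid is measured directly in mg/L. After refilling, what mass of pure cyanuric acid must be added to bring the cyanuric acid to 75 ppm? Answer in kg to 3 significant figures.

Volume: 197,000 US gal × 3.785 L/gal = 745,645 L.
After draining 46% and refilling: 84 × 0.54 + 21 × 0.46 = 55.02 ppm.
Deficit to target: 75 − 55.02 = 19.98 mg/L.
Mass: 19.98 mg/L × 745,645 L = 14,900 g cyanuric acid.

14.9 kg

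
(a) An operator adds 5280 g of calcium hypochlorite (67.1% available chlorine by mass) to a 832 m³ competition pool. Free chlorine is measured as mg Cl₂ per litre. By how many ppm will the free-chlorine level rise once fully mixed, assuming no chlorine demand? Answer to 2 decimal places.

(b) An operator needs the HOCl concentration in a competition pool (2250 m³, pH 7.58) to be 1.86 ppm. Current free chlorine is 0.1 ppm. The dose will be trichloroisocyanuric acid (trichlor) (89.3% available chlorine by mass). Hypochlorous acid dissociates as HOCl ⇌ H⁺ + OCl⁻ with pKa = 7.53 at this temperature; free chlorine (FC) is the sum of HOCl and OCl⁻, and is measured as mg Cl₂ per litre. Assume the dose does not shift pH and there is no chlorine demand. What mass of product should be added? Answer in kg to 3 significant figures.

(a) 4.26 ppm; (b) 9.69 kg

(a) Volume: 832 m³ = 832,000 L.
(a) Available chlorine delivered: 5280 g × 0.671 = 3543 g as Cl₂.
(a) Concentration rise: 3543 g / 832,000 L = 4.258 mg/L = 4.26 ppm.

(b) Volume: 2250 m³ = 2,250,000 L.
(b) [OCl⁻]/[HOCl] = 10^(pH − pKa) = 10^(7.58 − 7.53) = 1.122; fraction as HOCl = 1/(1 + 1.122) = 0.4712.
(b) Free chlorine required for 1.86 ppm HOCl: 1.86 / 0.4712 = 3.947 ppm.
(b) FC to add: 3.947 − 0.1 = 3.847 mg/L as Cl₂.
(b) Cl₂ equivalent: 3.847 mg/L × 2,250,000 L = 8656 g.
(b) Product at 89.3% available Cl: 8656 / 0.893 = 9693 g.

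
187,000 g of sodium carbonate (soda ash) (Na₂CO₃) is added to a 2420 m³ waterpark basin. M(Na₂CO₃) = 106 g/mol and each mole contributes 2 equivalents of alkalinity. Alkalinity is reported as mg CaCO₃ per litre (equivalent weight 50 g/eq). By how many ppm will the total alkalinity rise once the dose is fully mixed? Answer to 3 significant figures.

72.9 ppm

Volume: 2420 m³ = 2,420,000 L.
Moles of Na₂CO₃: 187,000 g ÷ 106 g/mol = 1764 mol → 3528 eq of alkalinity.
As CaCO₃: 3528 eq × 50 g/eq = 176,400 g.
Rise: 176,400 g / 2,420,000 L × 1000 = 72.9 mg/L.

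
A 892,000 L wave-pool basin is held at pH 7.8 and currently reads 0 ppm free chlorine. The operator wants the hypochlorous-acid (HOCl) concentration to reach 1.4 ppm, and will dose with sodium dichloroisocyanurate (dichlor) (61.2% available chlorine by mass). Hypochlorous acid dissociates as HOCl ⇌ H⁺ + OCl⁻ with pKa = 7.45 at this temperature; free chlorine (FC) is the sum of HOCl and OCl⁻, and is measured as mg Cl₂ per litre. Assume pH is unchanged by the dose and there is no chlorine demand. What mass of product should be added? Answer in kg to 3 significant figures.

[OCl⁻]/[HOCl] = 10^(pH − pKa) = 10^(7.8 − 7.45) = 2.239; fraction as HOCl = 1/(1 + 2.239) = 0.3088.
Free chlorine required for 1.4 ppm HOCl: 1.4 / 0.3088 = 4.534 ppm.
FC to add: 4.534 − 0 = 4.534 mg/L as Cl₂.
Cl₂ equivalent: 4.534 mg/L × 892,000 L = 4045 g.
Product at 61.2% available Cl: 4045 / 0.612 = 6609 g.

6.61 kg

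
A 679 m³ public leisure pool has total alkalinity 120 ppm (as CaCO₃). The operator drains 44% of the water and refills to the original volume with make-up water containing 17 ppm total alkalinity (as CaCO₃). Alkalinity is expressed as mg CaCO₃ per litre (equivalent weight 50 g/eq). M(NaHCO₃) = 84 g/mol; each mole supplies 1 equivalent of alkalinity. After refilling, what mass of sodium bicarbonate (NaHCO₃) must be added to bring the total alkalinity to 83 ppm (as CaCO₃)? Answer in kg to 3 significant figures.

9.49 kg

Volume: 679 m³ = 679,000 L.
After draining 44% and refilling: 120 × 0.56 + 17 × 0.44 = 74.68 ppm.
Deficit to target: 83 − 74.68 = 8.32 mg/L.
As CaCO₃: 8.32 mg/L × 679,000 L = 5649 g; ÷ 50 g/eq ÷ 1 = 113 mol NaHCO₃.
Mass: 113 × 84 = 9491 g.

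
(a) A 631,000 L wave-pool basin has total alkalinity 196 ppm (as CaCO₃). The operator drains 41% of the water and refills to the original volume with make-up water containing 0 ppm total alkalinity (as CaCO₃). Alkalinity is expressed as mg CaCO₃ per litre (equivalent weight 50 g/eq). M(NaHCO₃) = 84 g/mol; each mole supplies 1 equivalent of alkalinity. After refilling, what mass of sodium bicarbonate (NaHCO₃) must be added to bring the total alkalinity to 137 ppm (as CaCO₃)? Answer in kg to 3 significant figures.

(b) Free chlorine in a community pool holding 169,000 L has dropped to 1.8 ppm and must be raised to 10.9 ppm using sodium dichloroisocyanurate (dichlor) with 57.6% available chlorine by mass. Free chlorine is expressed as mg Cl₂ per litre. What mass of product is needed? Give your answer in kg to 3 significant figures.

(a) After draining 41% and refilling: 196 × 0.59 + 0 × 0.41 = 115.64 ppm.
(a) Deficit to target: 137 − 115.64 = 21.36 mg/L.
(a) As CaCO₃: 21.36 mg/L × 631,000 L = 13,480 g; ÷ 50 g/eq ÷ 1 = 269.6 mol NaHCO₃.
(a) Mass: 269.6 × 84 = 22,640 g.

(b) Chlorine deficit: 10.9 − 1.8 = 9.1 ppm = 9.1 mg/L as Cl₂.
(b) Cl₂ equivalent needed: 9.1 mg/L × 169,000 L = 1,538,000 mg = 1538 g.
(b) Product at 57.6% available chlorine: 1538 / 0.576 = 2670 g.

(a) 22.6 kg; (b) 2.67 kg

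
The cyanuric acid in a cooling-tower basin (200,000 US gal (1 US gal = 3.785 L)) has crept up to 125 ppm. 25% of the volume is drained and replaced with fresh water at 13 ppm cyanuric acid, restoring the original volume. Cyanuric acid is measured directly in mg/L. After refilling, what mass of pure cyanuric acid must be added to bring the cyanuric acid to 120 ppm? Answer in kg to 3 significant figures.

17.4 kg

Volume: 200,000 US gal × 3.785 L/gal = 757,000 L.
After draining 25% and refilling: 125 × 0.75 + 13 × 0.25 = 97 ppm.
Deficit to target: 120 − 97 = 23 mg/L.
Mass: 23 mg/L × 757,000 L = 17,410 g cyanuric acid.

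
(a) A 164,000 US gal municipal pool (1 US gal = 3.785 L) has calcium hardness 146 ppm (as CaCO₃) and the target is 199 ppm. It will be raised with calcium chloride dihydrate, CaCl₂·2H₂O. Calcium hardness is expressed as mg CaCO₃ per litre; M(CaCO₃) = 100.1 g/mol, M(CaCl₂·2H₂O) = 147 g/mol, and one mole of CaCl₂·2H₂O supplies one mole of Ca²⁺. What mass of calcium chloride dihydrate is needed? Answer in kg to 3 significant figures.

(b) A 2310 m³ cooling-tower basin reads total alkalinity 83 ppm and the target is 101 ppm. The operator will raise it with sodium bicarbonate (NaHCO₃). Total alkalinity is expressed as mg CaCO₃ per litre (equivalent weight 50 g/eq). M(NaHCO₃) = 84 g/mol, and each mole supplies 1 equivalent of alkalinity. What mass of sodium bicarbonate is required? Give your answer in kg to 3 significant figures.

(a) 48.3 kg; (b) 69.9 kg

(a) Volume: 164,000 US gal × 3.785 L/gal = 620,740 L.
(a) Hardness to add: (199 − 146) = 53 mg/L as CaCO₃ × 620,740 L = 32,900 g as CaCO₃.
(a) Moles of Ca²⁺ (1 mol Ca²⁺ ≡ 1 mol CaCO₃): 32,900 / 100.1 g/mol = 328.7 mol.
(a) Mass of CaCl₂·2H₂O: 328.7 × 147 = 48,310 g.

(b) Volume: 2310 m³ = 2,310,000 L.
(b) Alkalinity to add: (101 − 83) = 18 mg/L as CaCO₃ × 2,310,000 L = 41,580 g as CaCO₃.
(b) Equivalents: 41,580 g ÷ 50 g/eq = 831.6 eq.
(b) NaHCO₃ supplies 1 eq per mole → 831.6 mol.
(b) Mass: 831.6 mol × 84 g/mol = 69,850 g.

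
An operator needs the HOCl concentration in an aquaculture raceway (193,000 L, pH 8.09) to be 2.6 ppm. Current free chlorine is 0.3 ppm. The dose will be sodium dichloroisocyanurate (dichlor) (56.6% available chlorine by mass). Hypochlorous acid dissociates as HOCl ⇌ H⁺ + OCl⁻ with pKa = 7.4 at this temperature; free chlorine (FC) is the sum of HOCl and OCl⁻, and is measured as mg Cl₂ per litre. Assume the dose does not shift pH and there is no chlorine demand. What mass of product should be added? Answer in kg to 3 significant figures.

5.13 kg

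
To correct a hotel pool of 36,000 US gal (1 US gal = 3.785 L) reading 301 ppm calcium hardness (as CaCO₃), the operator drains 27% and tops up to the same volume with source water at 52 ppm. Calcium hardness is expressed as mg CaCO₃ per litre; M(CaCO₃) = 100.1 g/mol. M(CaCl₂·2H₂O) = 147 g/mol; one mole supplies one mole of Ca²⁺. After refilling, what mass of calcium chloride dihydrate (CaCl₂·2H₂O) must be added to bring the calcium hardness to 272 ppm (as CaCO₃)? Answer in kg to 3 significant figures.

Volume: 36,000 US gal × 3.785 L/gal = 136,260 L.
After draining 27% and refilling: 301 × 0.73 + 52 × 0.27 = 233.77 ppm.
Deficit to target: 272 − 233.77 = 38.23 mg/L.
As CaCO₃: 38.23 mg/L × 136,260 L = 5209 g; ÷ 100.1 = 52.04 mol Ca²⁺.
Mass: 52.04 × 147 = 7650 g.

7.65 kg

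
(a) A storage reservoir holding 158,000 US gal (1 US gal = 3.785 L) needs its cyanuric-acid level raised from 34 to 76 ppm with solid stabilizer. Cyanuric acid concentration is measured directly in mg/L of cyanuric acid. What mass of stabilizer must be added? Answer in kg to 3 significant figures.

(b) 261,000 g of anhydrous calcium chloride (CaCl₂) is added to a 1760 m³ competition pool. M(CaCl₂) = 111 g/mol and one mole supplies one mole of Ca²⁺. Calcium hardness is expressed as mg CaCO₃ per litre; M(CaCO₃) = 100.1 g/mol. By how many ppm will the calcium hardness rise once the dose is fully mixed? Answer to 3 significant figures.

(a) 25.1 kg; (b) 134 ppm

(a) Volume: 158,000 US gal × 3.785 L/gal = 598,030 L.
(a) CYA to add: (76 − 34) = 42 mg/L × 598,030 L = 25,120 g cyanuric acid.

(b) Volume: 1760 m³ = 1,760,000 L.
(b) Moles of Ca²⁺: 261,000 g ÷ 111 g/mol = 2351 mol.
(b) As CaCO₃: 2351 mol × 100.1 g/mol = 235,400 g.
(b) Rise: 235,400 g / 1,760,000 L × 1000 = 133.7 mg/L.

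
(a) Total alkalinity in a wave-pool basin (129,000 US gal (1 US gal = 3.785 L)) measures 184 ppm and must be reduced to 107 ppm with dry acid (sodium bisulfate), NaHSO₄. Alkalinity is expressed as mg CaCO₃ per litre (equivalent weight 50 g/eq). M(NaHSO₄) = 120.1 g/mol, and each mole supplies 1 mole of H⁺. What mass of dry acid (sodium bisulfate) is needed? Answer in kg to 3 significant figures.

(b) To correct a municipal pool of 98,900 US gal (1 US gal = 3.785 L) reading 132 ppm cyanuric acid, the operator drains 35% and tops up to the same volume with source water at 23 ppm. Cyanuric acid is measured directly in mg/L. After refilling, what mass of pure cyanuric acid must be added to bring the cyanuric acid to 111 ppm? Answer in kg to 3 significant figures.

(a) 90.3 kg; (b) 6.42 kg

(a) Volume: 129,000 US gal × 3.785 L/gal = 488,265 L.
(a) Alkalinity to neutralize: (184 − 107) = 77 mg/L as CaCO₃ × 488,265 L = 37,600 g as CaCO₃.
(a) Equivalents of H⁺ required: 37,600 ÷ 50 g/eq = 751.9 eq = 751.9 mol NaHSO₄.
(a) Mass of NaHSO₄: 751.9 × 120.1 = 90,310 g.

(b) Volume: 98,900 US gal × 3.785 L/gal = 374,336 L.
(b) After draining 35% and refilling: 132 × 0.65 + 23 × 0.35 = 93.85 ppm.
(b) Deficit to target: 111 − 93.85 = 17.15 mg/L.
(b) Mass: 17.15 mg/L × 374,336 L = 6420 g cyanuric acid.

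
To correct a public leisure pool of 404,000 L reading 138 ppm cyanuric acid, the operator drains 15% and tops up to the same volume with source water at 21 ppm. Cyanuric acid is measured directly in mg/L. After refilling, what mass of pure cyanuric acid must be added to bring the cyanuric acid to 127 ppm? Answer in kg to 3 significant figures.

2.65 kg

After draining 15% and refilling: 138 × 0.85 + 21 × 0.15 = 120.45 ppm.
Deficit to target: 127 − 120.45 = 6.55 mg/L.
Mass: 6.55 mg/L × 404,000 L = 2646 g cyanuric acid.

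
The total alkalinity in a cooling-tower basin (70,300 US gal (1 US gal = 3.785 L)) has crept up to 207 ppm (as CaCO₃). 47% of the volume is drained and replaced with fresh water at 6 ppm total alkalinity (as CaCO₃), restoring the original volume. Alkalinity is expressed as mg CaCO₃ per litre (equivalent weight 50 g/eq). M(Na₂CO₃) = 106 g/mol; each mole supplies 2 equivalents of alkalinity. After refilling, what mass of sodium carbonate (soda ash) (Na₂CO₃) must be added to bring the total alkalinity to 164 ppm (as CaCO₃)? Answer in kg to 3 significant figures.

14.5 kg

Volume: 70,300 US gal × 3.785 L/gal = 266,086 L.
After draining 47% and refilling: 207 × 0.53 + 6 × 0.47 = 112.53 ppm.
Deficit to target: 164 − 112.53 = 51.47 mg/L.
As CaCO₃: 51.47 mg/L × 266,086 L = 13,700 g; ÷ 50 g/eq ÷ 2 = 137 mol Na₂CO₃.
Mass: 137 × 106 = 14,520 g.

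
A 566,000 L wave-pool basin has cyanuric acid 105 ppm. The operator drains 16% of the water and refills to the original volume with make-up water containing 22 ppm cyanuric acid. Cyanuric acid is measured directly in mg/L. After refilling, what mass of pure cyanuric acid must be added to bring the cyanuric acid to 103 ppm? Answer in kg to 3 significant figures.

6.38 kg

After draining 16% and refilling: 105 × 0.84 + 22 × 0.16 = 91.72 ppm.
Deficit to target: 103 − 91.72 = 11.28 mg/L.
Mass: 11.28 mg/L × 566,000 L = 6384 g cyanuric acid.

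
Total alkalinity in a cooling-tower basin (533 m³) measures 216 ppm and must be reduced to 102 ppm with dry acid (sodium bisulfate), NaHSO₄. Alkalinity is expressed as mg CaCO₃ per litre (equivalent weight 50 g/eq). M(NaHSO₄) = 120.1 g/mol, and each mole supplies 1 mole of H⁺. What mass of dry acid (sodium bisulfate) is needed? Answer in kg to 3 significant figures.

Volume: 533 m³ = 533,000 L.
Alkalinity to neutralize: (216 − 102) = 114 mg/L as CaCO₃ × 533,000 L = 60,760 g as CaCO₃.
Equivalents of H⁺ required: 60,760 ÷ 50 g/eq = 1215 eq = 1215 mol NaHSO₄.
Mass of NaHSO₄: 1215 × 120.1 = 146,000 g.

146 kg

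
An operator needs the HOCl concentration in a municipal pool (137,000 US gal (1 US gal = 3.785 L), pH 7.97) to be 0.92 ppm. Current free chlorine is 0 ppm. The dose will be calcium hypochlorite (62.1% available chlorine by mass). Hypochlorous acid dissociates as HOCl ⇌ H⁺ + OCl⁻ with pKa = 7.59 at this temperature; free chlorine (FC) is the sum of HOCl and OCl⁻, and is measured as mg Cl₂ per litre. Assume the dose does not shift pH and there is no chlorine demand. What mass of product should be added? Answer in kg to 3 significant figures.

Volume: 137,000 US gal × 3.785 L/gal = 518,545 L.
[OCl⁻]/[HOCl] = 10^(pH − pKa) = 10^(7.97 − 7.59) = 2.399; fraction as HOCl = 1/(1 + 2.399) = 0.2942.
Free chlorine required for 0.92 ppm HOCl: 0.92 / 0.2942 = 3.127 ppm.
FC to add: 3.127 − 0 = 3.127 mg/L as Cl₂.
Cl₂ equivalent: 3.127 mg/L × 518,545 L = 1621 g.
Product at 62.1% available Cl: 1621 / 0.621 = 2611 g.

2.61 kg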